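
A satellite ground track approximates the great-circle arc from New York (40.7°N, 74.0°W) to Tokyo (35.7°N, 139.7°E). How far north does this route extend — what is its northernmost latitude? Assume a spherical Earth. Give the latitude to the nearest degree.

The great circle lies in the plane with unit normal n̂ = (p₁ × p₂)/|p₁ × p₂|.
Here n̂_z ≈ -0.345; the vertex latitude is φ_max = arccos|n̂_z| ≈ 69.8°.
Check via Clairaut: cos φ_max = |cos φ₁| · sin C = cos(40.7°)·sin(27.0°) ≈ 0.345, again giving ≈ 69.8°.

≈ 70°N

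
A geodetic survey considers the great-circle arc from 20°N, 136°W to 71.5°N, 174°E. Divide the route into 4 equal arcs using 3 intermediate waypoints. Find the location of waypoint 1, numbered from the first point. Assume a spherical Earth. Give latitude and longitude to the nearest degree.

Convert each endpoint to a unit vector on the sphere (x = cos φ cos λ, y = cos φ sin λ, z = sin φ).
The central angle between the endpoints is δ = arccos(p₁·p₂) ≈ 1.029 rad (58.9°).
Interpolate at f = 1/4 with slerp weights a = sin((1−f)δ)/sin δ ≈ 0.814, b = sin(fδ)/sin δ ≈ 0.297.
p = a·p₁ + b·p₂ ≈ (-0.644, -0.521, 0.560); φ = arcsin(p_z) ≈ 34.05°, λ = atan2(p_y, p_x) ≈ -141.00°.

≈ 34°N, 141°W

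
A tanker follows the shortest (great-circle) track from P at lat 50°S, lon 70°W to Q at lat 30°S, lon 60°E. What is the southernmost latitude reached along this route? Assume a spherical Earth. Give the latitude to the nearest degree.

≈ 65°S

The great circle lies in the plane with unit normal n̂ = (p₁ × p₂)/|p₁ × p₂|.
Here n̂_z ≈ +0.427; the vertex latitude is φ_max = arccos|n̂_z| ≈ 64.7°.
Check via Clairaut: cos φ_max = |cos φ₁| · sin C = cos(50.0°)·sin(138.4°) ≈ 0.427, again giving ≈ 64.7°.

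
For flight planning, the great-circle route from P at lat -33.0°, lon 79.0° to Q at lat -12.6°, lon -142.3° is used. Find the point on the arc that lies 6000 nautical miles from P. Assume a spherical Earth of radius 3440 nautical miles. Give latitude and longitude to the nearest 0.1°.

Convert each endpoint to a unit vector on the sphere (x = cos φ cos λ, y = cos φ sin λ, z = sin φ).
The central angle between the endpoints is δ = arccos(p₁·p₂) ≈ 2.090 rad (119.7°). The total great-circle distance is δ·R ≈ 2.090 × 3440 ≈ 7189 nmi, so the target fraction is f = 6000/7189 ≈ 0.835.
Interpolate at f ≈ 0.835 with slerp weights a = sin((1−f)δ)/sin δ ≈ 0.390, b = sin(fδ)/sin δ ≈ 1.134.
p = a·p₁ + b·p₂ ≈ (-0.814, -0.356, -0.460); φ = arcsin(p_z) ≈ -27.39°, λ = atan2(p_y, p_x) ≈ -156.38°.

≈ lat -27.4°, lon -156.4°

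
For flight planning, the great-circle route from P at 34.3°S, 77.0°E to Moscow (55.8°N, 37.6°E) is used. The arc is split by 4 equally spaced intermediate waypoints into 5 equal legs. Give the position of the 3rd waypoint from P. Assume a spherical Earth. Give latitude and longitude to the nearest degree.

From cos δ = sin φ₁ sin φ₂ + cos φ₁ cos φ₂ cos Δλ, the central angle is δ ≈ 1.678 rad (96.2°).
Interpolate at f = 3/5 with slerp weights a = sin((1−f)δ)/sin δ ≈ 0.626, b = sin(fδ)/sin δ ≈ 0.850.
p = a·p₁ + b·p₂ ≈ (0.495, 0.795, 0.351); φ = arcsin(p_z) ≈ 20.52°, λ = atan2(p_y, p_x) ≈ 58.10°.

≈ 21°N, 58°E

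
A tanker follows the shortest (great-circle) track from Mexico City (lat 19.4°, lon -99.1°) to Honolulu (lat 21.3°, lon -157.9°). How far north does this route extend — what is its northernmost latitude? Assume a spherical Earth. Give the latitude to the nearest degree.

≈ 23°

The great circle lies in the plane with unit normal n̂ = (p₁ × p₂)/|p₁ × p₂|.
Here n̂_z ≈ -0.919; the vertex latitude is φ_max = arccos|n̂_z| ≈ 23.2°.
Check via Clairaut: cos φ_max = |cos φ₁| · sin C = cos(19.4°)·sin(77.1°) ≈ 0.919, again giving ≈ 23.2°.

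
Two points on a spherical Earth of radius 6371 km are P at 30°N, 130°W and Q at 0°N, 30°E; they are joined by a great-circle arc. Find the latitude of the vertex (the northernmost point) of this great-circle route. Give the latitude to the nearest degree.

The great circle lies in the plane with unit normal n̂ = (p₁ × p₂)/|p₁ × p₂|.
Here n̂_z ≈ +0.510; the vertex latitude is φ_max = arccos|n̂_z| ≈ 59.4°.
Check via Clairaut: cos φ_max = |cos φ₁| · sin C = cos(30.0°)·sin(36.1°) ≈ 0.510, again giving ≈ 59.4°.

≈ 59°N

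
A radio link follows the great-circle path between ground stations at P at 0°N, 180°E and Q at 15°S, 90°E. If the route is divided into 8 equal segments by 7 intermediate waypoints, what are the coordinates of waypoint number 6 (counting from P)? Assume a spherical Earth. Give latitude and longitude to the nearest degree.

≈ 14°S, 113°E

Convert each endpoint to a unit vector on the sphere (x = cos φ cos λ, y = cos φ sin λ, z = sin φ).
The central angle between the endpoints is δ = arccos(p₁·p₂) ≈ 1.571 rad (90.0°).
Interpolate at f = 6/8 with slerp weights a = sin((1−f)δ)/sin δ ≈ 0.383, b = sin(fδ)/sin δ ≈ 0.924.
p = a·p₁ + b·p₂ ≈ (-0.383, 0.892, -0.239); φ = arcsin(p_z) ≈ -13.83°, λ = atan2(p_y, p_x) ≈ 113.21°.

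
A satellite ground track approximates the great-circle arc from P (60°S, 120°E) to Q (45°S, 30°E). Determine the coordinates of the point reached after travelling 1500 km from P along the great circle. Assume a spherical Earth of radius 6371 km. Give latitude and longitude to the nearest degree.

Convert each endpoint to a unit vector on the sphere (x = cos φ cos λ, y = cos φ sin λ, z = sin φ).
The central angle between the endpoints is δ = arccos(p₁·p₂) ≈ 0.912 rad (52.2°). The total great-circle distance is δ·R ≈ 0.912 × 6371 ≈ 5809 km, so the target fraction is f = 1500/5809 ≈ 0.258.
Interpolate at f ≈ 0.258 with slerp weights a = sin((1−f)δ)/sin δ ≈ 0.792, b = sin(fδ)/sin δ ≈ 0.295.
p = a·p₁ + b·p₂ ≈ (-0.017, 0.447, -0.894); φ = arcsin(p_z) ≈ -63.42°, λ = atan2(p_y, p_x) ≈ 92.21°.

≈ (63°S, 92°E)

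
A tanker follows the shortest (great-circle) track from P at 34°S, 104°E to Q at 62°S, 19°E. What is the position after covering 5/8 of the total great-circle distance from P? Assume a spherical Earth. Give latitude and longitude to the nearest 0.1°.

≈ 59.4°S, 64.2°E

The haversine formula gives a central angle δ ≈ 1.015 rad (58.2°) between the endpoints.
Interpolate at f = 5/8 with slerp weights a = sin((1−f)δ)/sin δ ≈ 0.437, b = sin(fδ)/sin δ ≈ 0.698.
p = a·p₁ + b·p₂ ≈ (0.222, 0.458, -0.861); φ = arcsin(p_z) ≈ -59.38°, λ = atan2(p_y, p_x) ≈ 64.16°.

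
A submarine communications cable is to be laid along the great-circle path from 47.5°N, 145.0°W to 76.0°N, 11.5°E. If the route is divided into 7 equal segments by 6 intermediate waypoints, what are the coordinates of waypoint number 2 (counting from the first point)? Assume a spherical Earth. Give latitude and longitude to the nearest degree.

≈ 63°N, 141°W

Convert each endpoint to a unit vector on the sphere (x = cos φ cos λ, y = cos φ sin λ, z = sin φ).
The central angle between the endpoints is δ = arccos(p₁·p₂) ≈ 0.970 rad (55.6°).
Interpolate at f = 2/7 with slerp weights a = sin((1−f)δ)/sin δ ≈ 0.774, b = sin(fδ)/sin δ ≈ 0.332.
p = a·p₁ + b·p₂ ≈ (-0.350, -0.284, 0.893); φ = arcsin(p_z) ≈ 63.21°, λ = atan2(p_y, p_x) ≈ -140.93°.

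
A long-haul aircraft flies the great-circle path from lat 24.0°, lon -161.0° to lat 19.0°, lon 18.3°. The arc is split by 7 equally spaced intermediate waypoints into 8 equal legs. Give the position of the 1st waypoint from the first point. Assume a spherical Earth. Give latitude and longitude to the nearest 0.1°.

From cos δ = sin φ₁ sin φ₂ + cos φ₁ cos φ₂ cos Δλ, the central angle is δ ≈ 2.391 rad (137.0°).
Interpolate at f = 1/8 with slerp weights a = sin((1−f)δ)/sin δ ≈ 1.271, b = sin(fδ)/sin δ ≈ 0.432.
p = a·p₁ + b·p₂ ≈ (-0.711, -0.250, 0.658); φ = arcsin(p_z) ≈ 41.12°, λ = atan2(p_y, p_x) ≈ -160.62°.

≈ lat 41.1°, lon -160.6°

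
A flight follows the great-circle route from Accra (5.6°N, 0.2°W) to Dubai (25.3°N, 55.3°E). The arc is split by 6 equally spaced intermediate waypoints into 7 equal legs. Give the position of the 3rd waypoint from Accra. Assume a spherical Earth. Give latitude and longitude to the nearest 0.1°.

Write both endpoints as unit vectors p₁, p₂ with components (cos φ cos λ, cos φ sin λ, sin φ).
The central angle between the endpoints is δ = arccos(p₁·p₂) ≈ 0.987 rad (56.5°).
Interpolate at f = 3/7 with slerp weights a = sin((1−f)δ)/sin δ ≈ 0.641, b = sin(fδ)/sin δ ≈ 0.492.
p = a·p₁ + b·p₂ ≈ (0.891, 0.363, 0.273); φ = arcsin(p_z) ≈ 15.83°, λ = atan2(p_y, p_x) ≈ 22.20°.

≈ (15.8°N, 22.2°E)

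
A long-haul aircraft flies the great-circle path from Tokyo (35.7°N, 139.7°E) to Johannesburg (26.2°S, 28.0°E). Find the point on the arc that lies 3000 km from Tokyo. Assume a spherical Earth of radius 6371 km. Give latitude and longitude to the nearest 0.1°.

≈ (26.6°N, 109.8°E)

Convert each endpoint to a unit vector on the sphere (x = cos φ cos λ, y = cos φ sin λ, z = sin φ).
The central angle between the endpoints is δ = arccos(p₁·p₂) ≈ 2.126 rad (121.8°). The total great-circle distance is δ·R ≈ 2.126 × 6371 ≈ 13544 km, so the target fraction is f = 3000/13544 ≈ 0.221.
Interpolate at f ≈ 0.221 with slerp weights a = sin((1−f)δ)/sin δ ≈ 1.173, b = sin(fδ)/sin δ ≈ 0.534.
p = a·p₁ + b·p₂ ≈ (-0.303, 0.841, 0.449); φ = arcsin(p_z) ≈ 26.65°, λ = atan2(p_y, p_x) ≈ 109.84°.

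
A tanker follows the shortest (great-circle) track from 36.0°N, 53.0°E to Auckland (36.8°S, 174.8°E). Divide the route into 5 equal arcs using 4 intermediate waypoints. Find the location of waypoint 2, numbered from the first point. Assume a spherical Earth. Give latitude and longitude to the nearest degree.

≈ 8°N, 103°E

From cos δ = sin φ₁ sin φ₂ + cos φ₁ cos φ₂ cos Δλ, the central angle is δ ≈ 2.337 rad (133.9°).
Interpolate at f = 2/5 with slerp weights a = sin((1−f)δ)/sin δ ≈ 1.368, b = sin(fδ)/sin δ ≈ 1.117.
p = a·p₁ + b·p₂ ≈ (-0.224, 0.965, 0.135); φ = arcsin(p_z) ≈ 7.78°, λ = atan2(p_y, p_x) ≈ 103.08°.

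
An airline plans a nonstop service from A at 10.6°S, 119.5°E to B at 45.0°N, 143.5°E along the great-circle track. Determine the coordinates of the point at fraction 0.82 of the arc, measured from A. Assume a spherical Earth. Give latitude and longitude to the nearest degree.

≈ 35°N, 137°E

Convert each endpoint to a unit vector on the sphere (x = cos φ cos λ, y = cos φ sin λ, z = sin φ).
The central angle between the endpoints is δ = arccos(p₁·p₂) ≈ 1.042 rad (59.7°).
Interpolate at f = 0.82 with slerp weights a = sin((1−f)δ)/sin δ ≈ 0.216, b = sin(fδ)/sin δ ≈ 0.873.
p = a·p₁ + b·p₂ ≈ (-0.601, 0.552, 0.578); φ = arcsin(p_z) ≈ 35.30°, λ = atan2(p_y, p_x) ≈ 137.43°.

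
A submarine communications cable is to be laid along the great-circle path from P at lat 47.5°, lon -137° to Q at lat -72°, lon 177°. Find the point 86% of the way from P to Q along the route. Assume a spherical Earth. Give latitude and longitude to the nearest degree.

Convert each endpoint to a unit vector on the sphere (x = cos φ cos λ, y = cos φ sin λ, z = sin φ).
The central angle between the endpoints is δ = arccos(p₁·p₂) ≈ 2.161 rad (123.8°).
Interpolate at f = 0.86 with slerp weights a = sin((1−f)δ)/sin δ ≈ 0.358, b = sin(fδ)/sin δ ≈ 1.154.
p = a·p₁ + b·p₂ ≈ (-0.533, -0.146, -0.833); φ = arcsin(p_z) ≈ -56.43°, λ = atan2(p_y, p_x) ≈ -164.64°.

≈ lat -56°, lon -165°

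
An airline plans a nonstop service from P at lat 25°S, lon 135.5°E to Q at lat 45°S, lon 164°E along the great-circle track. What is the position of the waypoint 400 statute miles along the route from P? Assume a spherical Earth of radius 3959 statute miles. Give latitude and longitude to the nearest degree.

≈ lat 29°S, lon 140°E

Write both endpoints as unit vectors p₁, p₂ with components (cos φ cos λ, cos φ sin λ, sin φ).
The central angle between the endpoints is δ = arccos(p₁·p₂) ≈ 0.532 rad (30.5°). The total great-circle distance is δ·R ≈ 0.532 × 3959 ≈ 2104 mi, so the target fraction is f = 400/2104 ≈ 0.190.
Interpolate at f ≈ 0.190 with slerp weights a = sin((1−f)δ)/sin δ ≈ 0.823, b = sin(fδ)/sin δ ≈ 0.199.
p = a·p₁ + b·p₂ ≈ (-0.668, 0.562, -0.489); φ = arcsin(p_z) ≈ -29.25°, λ = atan2(p_y, p_x) ≈ 139.91°.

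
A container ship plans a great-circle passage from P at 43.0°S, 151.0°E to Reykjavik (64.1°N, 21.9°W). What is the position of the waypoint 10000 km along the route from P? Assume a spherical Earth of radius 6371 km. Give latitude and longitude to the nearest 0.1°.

Convert each endpoint to a unit vector on the sphere (x = cos φ cos λ, y = cos φ sin λ, z = sin φ).
The central angle between the endpoints is δ = arccos(p₁·p₂) ≈ 2.767 rad (158.5°). The total great-circle distance is δ·R ≈ 2.767 × 6371 ≈ 17626 km, so the target fraction is f = 10000/17626 ≈ 0.567.
Interpolate at f ≈ 0.567 with slerp weights a = sin((1−f)δ)/sin δ ≈ 2.542, b = sin(fδ)/sin δ ≈ 2.730.
p = a·p₁ + b·p₂ ≈ (-0.519, 0.456, 0.723); φ = arcsin(p_z) ≈ 46.27°, λ = atan2(p_y, p_x) ≈ 138.69°.

≈ 46.3°N, 138.7°E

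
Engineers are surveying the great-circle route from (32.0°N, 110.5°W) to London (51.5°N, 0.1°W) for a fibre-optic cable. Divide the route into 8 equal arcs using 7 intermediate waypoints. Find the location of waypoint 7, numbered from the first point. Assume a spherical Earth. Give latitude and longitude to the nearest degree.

≈ (56°N, 14°W)

Write both endpoints as unit vectors p₁, p₂ with components (cos φ cos λ, cos φ sin λ, sin φ).
The central angle between the endpoints is δ = arccos(p₁·p₂) ≈ 1.338 rad (76.7°).
Interpolate at f = 7/8 with slerp weights a = sin((1−f)δ)/sin δ ≈ 0.171, b = sin(fδ)/sin δ ≈ 0.947.
p = a·p₁ + b·p₂ ≈ (0.538, -0.137, 0.831); φ = arcsin(p_z) ≈ 56.25°, λ = atan2(p_y, p_x) ≈ -14.27°.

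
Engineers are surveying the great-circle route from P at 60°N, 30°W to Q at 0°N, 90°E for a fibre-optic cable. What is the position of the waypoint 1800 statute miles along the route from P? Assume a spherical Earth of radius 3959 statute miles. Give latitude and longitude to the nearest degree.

≈ 61°N, 25°E

Write both endpoints as unit vectors p₁, p₂ with components (cos φ cos λ, cos φ sin λ, sin φ).
The central angle between the endpoints is δ = arccos(p₁·p₂) ≈ 1.823 rad (104.5°). The total great-circle distance is δ·R ≈ 1.823 × 3959 ≈ 7219 mi, so the target fraction is f = 1800/7219 ≈ 0.249.
Interpolate at f ≈ 0.249 with slerp weights a = sin((1−f)δ)/sin δ ≈ 1.012, b = sin(fδ)/sin δ ≈ 0.454.
p = a·p₁ + b·p₂ ≈ (0.438, 0.201, 0.876); φ = arcsin(p_z) ≈ 61.19°, λ = atan2(p_y, p_x) ≈ 24.60°.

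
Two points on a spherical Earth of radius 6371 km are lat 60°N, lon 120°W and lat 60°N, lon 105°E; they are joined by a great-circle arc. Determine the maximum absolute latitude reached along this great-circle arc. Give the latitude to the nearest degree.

≈ 78°N

The great circle lies in the plane with unit normal n̂ = (p₁ × p₂)/|p₁ × p₂|.
Here n̂_z ≈ -0.216; the vertex latitude is φ_max = arccos|n̂_z| ≈ 77.5°.
Check via Clairaut: cos φ_max = |cos φ₁| · sin C = cos(60.0°)·sin(25.6°) ≈ 0.216, again giving ≈ 77.5°.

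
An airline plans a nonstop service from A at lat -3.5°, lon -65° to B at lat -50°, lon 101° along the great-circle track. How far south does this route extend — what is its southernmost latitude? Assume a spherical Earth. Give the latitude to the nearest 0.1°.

≈ -79.1°

The great circle lies in the plane with unit normal n̂ = (p₁ × p₂)/|p₁ × p₂|.
Here n̂_z ≈ +0.190; the vertex latitude is φ_max = arccos|n̂_z| ≈ 79.1°.
Check via Clairaut: cos φ_max = |cos φ₁| · sin C = cos(3.5°)·sin(169.0°) ≈ 0.190, again giving ≈ 79.1°.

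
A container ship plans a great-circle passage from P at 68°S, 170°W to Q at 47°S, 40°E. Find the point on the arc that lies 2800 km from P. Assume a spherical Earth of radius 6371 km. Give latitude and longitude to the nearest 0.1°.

≈ 80.5°S, 91.2°E

Convert each endpoint to a unit vector on the sphere (x = cos φ cos λ, y = cos φ sin λ, z = sin φ).
The central angle between the endpoints is δ = arccos(p₁·p₂) ≈ 1.096 rad (62.8°). The total great-circle distance is δ·R ≈ 1.096 × 6371 ≈ 6985 km, so the target fraction is f = 2800/6985 ≈ 0.401.
Interpolate at f ≈ 0.401 with slerp weights a = sin((1−f)δ)/sin δ ≈ 0.686, b = sin(fδ)/sin δ ≈ 0.478.
p = a·p₁ + b·p₂ ≈ (-0.003, 0.165, -0.986); φ = arcsin(p_z) ≈ -80.50°, λ = atan2(p_y, p_x) ≈ 91.16°.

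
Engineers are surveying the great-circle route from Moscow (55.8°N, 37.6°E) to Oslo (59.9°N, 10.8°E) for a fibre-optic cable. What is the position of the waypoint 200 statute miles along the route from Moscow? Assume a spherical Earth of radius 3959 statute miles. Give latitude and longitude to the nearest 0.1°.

≈ (57.0°N, 32.9°E)

Convert each endpoint to a unit vector on the sphere (x = cos φ cos λ, y = cos φ sin λ, z = sin φ).
The central angle between the endpoints is δ = arccos(p₁·p₂) ≈ 0.257 rad (14.7°). The total great-circle distance is δ·R ≈ 0.257 × 3959 ≈ 1017 mi, so the target fraction is f = 200/1017 ≈ 0.197.
Interpolate at f ≈ 0.197 with slerp weights a = sin((1−f)δ)/sin δ ≈ 0.807, b = sin(fδ)/sin δ ≈ 0.199.
p = a·p₁ + b·p₂ ≈ (0.457, 0.295, 0.839); φ = arcsin(p_z) ≈ 57.03°, λ = atan2(p_y, p_x) ≈ 32.86°.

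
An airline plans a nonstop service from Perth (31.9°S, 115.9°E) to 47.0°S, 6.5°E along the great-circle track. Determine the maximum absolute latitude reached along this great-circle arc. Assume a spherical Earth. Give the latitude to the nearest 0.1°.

The great circle lies in the plane with unit normal n̂ = (p₁ × p₂)/|p₁ × p₂|.
Here n̂_z ≈ -0.557; the vertex latitude is φ_max = arccos|n̂_z| ≈ 56.2°.
Check via Clairaut: cos φ_max = |cos φ₁| · sin C = cos(31.9°)·sin(139.0°) ≈ 0.557, again giving ≈ 56.2°.

≈ 56.2°S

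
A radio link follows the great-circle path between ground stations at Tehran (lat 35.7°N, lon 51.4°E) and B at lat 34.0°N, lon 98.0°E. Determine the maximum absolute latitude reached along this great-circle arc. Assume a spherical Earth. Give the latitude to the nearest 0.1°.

The great circle lies in the plane with unit normal n̂ = (p₁ × p₂)/|p₁ × p₂|.
Here n̂_z ≈ +0.796; the vertex latitude is φ_max = arccos|n̂_z| ≈ 37.3°.
Check via Clairaut: cos φ_max = |cos φ₁| · sin C = cos(35.7°)·sin(78.6°) ≈ 0.796, again giving ≈ 37.3°.

≈ 37.3°N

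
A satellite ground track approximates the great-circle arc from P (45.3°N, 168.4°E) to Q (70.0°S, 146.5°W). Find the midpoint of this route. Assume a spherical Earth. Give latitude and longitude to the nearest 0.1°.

Write both endpoints as unit vectors p₁, p₂ with components (cos φ cos λ, cos φ sin λ, sin φ).
The central angle between the endpoints is δ = arccos(p₁·p₂) ≈ 2.092 rad (119.9°).
Interpolate at f = 1/2 with slerp weights a = sin((1−f)δ)/sin δ ≈ 0.998, b = sin(fδ)/sin δ ≈ 0.998.
p = a·p₁ + b·p₂ ≈ (-0.972, -0.047, -0.228); φ = arcsin(p_z) ≈ -13.21°, λ = atan2(p_y, p_x) ≈ -177.22°.

≈ (13.2°S, 177.2°W)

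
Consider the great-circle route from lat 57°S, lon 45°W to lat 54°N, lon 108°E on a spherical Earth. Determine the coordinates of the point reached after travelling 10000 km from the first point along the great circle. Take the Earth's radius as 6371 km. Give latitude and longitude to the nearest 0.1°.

Convert each endpoint to a unit vector on the sphere (x = cos φ cos λ, y = cos φ sin λ, z = sin φ).
The central angle between the endpoints is δ = arccos(p₁·p₂) ≈ 2.871 rad (164.5°). The total great-circle distance is δ·R ≈ 2.871 × 6371 ≈ 18294 km, so the target fraction is f = 10000/18294 ≈ 0.547.
Interpolate at f ≈ 0.547 with slerp weights a = sin((1−f)δ)/sin δ ≈ 3.613, b = sin(fδ)/sin δ ≈ 3.747.
p = a·p₁ + b·p₂ ≈ (0.711, 0.704, 0.002); φ = arcsin(p_z) ≈ 0.11°, λ = atan2(p_y, p_x) ≈ 44.71°.

≈ lat 0.1°N, lon 44.7°E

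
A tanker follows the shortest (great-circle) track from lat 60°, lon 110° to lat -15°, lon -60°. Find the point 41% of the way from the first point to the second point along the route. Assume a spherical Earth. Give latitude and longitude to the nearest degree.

The haversine formula gives a central angle δ ≈ 2.346 rad (134.4°) between the endpoints.
Interpolate at f = 0.41 with slerp weights a = sin((1−f)δ)/sin δ ≈ 1.376, b = sin(fδ)/sin δ ≈ 1.148.
p = a·p₁ + b·p₂ ≈ (0.319, -0.314, 0.894); φ = arcsin(p_z) ≈ 63.39°, λ = atan2(p_y, p_x) ≈ -44.54°.

≈ lat 63°, lon -45°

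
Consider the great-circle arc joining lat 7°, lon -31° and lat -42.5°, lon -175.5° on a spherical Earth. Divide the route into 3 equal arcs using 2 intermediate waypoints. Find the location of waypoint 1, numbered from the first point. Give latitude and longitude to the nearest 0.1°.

The haversine formula gives a central angle δ ≈ 2.316 rad (132.7°) between the endpoints.
Interpolate at f = 1/3 with slerp weights a = sin((1−f)δ)/sin δ ≈ 1.360, b = sin(fδ)/sin δ ≈ 0.949.
p = a·p₁ + b·p₂ ≈ (0.460, -0.750, -0.475); φ = arcsin(p_z) ≈ -28.39°, λ = atan2(p_y, p_x) ≈ -58.51°.

≈ lat -28.4°, lon -58.5°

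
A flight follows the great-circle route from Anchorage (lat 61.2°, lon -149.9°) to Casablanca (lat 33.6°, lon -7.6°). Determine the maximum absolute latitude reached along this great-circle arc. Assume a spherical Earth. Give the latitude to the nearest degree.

≈ 76°

The great circle lies in the plane with unit normal n̂ = (p₁ × p₂)/|p₁ × p₂|.
Here n̂_z ≈ +0.249; the vertex latitude is φ_max = arccos|n̂_z| ≈ 75.6°.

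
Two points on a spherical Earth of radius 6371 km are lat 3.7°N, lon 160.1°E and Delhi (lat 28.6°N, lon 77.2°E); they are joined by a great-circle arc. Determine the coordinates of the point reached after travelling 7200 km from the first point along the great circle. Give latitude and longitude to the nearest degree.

≈ lat 27°N, lon 97°E

Write both endpoints as unit vectors p₁, p₂ with components (cos φ cos λ, cos φ sin λ, sin φ).
The central angle between the endpoints is δ = arccos(p₁·p₂) ≈ 1.431 rad (82.0°). The total great-circle distance is δ·R ≈ 1.431 × 6371 ≈ 9118 km, so the target fraction is f = 7200/9118 ≈ 0.790.
Interpolate at f ≈ 0.790 with slerp weights a = sin((1−f)δ)/sin δ ≈ 0.299, b = sin(fδ)/sin δ ≈ 0.913.
p = a·p₁ + b·p₂ ≈ (-0.103, 0.884, 0.457); φ = arcsin(p_z) ≈ 27.16°, λ = atan2(p_y, p_x) ≈ 96.67°.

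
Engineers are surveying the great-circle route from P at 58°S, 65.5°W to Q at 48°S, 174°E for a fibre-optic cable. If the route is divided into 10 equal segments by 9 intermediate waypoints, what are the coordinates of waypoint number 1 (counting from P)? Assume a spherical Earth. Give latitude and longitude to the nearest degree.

Write both endpoints as unit vectors p₁, p₂ with components (cos φ cos λ, cos φ sin λ, sin φ).
The central angle between the endpoints is δ = arccos(p₁·p₂) ≈ 1.104 rad (63.2°).
Interpolate at f = 1/10 with slerp weights a = sin((1−f)δ)/sin δ ≈ 0.938, b = sin(fδ)/sin δ ≈ 0.123.
p = a·p₁ + b·p₂ ≈ (0.124, -0.444, -0.887); φ = arcsin(p_z) ≈ -62.56°, λ = atan2(p_y, p_x) ≈ -74.38°.

≈ 63°S, 74°W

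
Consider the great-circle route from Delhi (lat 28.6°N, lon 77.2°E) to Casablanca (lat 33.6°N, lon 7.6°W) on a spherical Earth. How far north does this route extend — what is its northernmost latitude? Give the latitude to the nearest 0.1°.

The great circle lies in the plane with unit normal n̂ = (p₁ × p₂)/|p₁ × p₂|.
Here n̂_z ≈ -0.772; the vertex latitude is φ_max = arccos|n̂_z| ≈ 39.5°.

≈ 39.5°N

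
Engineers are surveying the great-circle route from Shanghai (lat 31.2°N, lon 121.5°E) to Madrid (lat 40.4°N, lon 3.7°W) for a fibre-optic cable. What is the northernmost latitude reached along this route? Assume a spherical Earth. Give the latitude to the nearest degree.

≈ 58°N

The great circle lies in the plane with unit normal n̂ = (p₁ × p₂)/|p₁ × p₂|.
Here n̂_z ≈ -0.533; the vertex latitude is φ_max = arccos|n̂_z| ≈ 57.8°.
Check via Clairaut: cos φ_max = |cos φ₁| · sin C = cos(31.2°)·sin(38.5°) ≈ 0.533, again giving ≈ 57.8°.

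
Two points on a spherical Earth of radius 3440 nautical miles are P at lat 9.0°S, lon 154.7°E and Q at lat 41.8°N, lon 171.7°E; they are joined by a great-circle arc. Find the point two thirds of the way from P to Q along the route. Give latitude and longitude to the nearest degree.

Convert each endpoint to a unit vector on the sphere (x = cos φ cos λ, y = cos φ sin λ, z = sin φ).
The central angle between the endpoints is δ = arccos(p₁·p₂) ≈ 0.927 rad (53.1°).
Interpolate at f = 2/3 with slerp weights a = sin((1−f)δ)/sin δ ≈ 0.380, b = sin(fδ)/sin δ ≈ 0.724.
p = a·p₁ + b·p₂ ≈ (-0.874, 0.238, 0.423); φ = arcsin(p_z) ≈ 25.05°, λ = atan2(p_y, p_x) ≈ 164.74°.

≈ lat 25°N, lon 165°E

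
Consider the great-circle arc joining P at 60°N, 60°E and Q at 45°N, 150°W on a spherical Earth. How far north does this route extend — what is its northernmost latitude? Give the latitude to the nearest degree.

The great circle lies in the plane with unit normal n̂ = (p₁ × p₂)/|p₁ × p₂|.
Here n̂_z ≈ +0.186; the vertex latitude is φ_max = arccos|n̂_z| ≈ 79.3°.

≈ 79°N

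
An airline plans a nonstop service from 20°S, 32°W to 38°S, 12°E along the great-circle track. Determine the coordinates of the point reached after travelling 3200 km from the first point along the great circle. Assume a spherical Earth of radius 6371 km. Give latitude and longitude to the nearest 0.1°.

Write both endpoints as unit vectors p₁, p₂ with components (cos φ cos λ, cos φ sin λ, sin φ).
The central angle between the endpoints is δ = arccos(p₁·p₂) ≈ 0.733 rad (42.0°). The total great-circle distance is δ·R ≈ 0.733 × 6371 ≈ 4669 km, so the target fraction is f = 3200/4669 ≈ 0.685.
Interpolate at f ≈ 0.685 with slerp weights a = sin((1−f)δ)/sin δ ≈ 0.342, b = sin(fδ)/sin δ ≈ 0.720.
p = a·p₁ + b·p₂ ≈ (0.827, -0.052, -0.560); φ = arcsin(p_z) ≈ -34.05°, λ = atan2(p_y, p_x) ≈ -3.62°.

≈ 34.0°S, 3.6°W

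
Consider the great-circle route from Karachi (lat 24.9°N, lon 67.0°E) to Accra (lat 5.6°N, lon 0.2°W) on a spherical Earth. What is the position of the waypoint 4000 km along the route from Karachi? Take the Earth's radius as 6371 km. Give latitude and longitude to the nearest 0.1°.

From cos δ = sin φ₁ sin φ₂ + cos φ₁ cos φ₂ cos Δλ, the central angle is δ ≈ 1.169 rad (67.0°). The total great-circle distance is δ·R ≈ 1.169 × 6371 ≈ 7449 km, so the target fraction is f = 4000/7449 ≈ 0.537.
Interpolate at f ≈ 0.537 with slerp weights a = sin((1−f)δ)/sin δ ≈ 0.560, b = sin(fδ)/sin δ ≈ 0.638.
p = a·p₁ + b·p₂ ≈ (0.834, 0.465, 0.298); φ = arcsin(p_z) ≈ 17.34°, λ = atan2(p_y, p_x) ≈ 29.17°.

≈ lat 17.3°N, lon 29.2°E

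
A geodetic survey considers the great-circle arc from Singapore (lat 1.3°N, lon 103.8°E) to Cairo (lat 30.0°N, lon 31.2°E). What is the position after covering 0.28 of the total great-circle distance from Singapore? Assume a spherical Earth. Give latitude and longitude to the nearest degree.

≈ lat 12°N, lon 86°E

Convert each endpoint to a unit vector on the sphere (x = cos φ cos λ, y = cos φ sin λ, z = sin φ).
The central angle between the endpoints is δ = arccos(p₁·p₂) ≈ 1.297 rad (74.3°).
Interpolate at f = 0.28 with slerp weights a = sin((1−f)δ)/sin δ ≈ 0.835, b = sin(fδ)/sin δ ≈ 0.369.
p = a·p₁ + b·p₂ ≈ (0.074, 0.976, 0.203); φ = arcsin(p_z) ≈ 11.74°, λ = atan2(p_y, p_x) ≈ 85.65°.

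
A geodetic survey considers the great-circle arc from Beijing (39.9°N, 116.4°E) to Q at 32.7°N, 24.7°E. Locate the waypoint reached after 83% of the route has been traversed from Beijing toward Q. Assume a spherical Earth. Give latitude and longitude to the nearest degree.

≈ 39°N, 37°E

Convert each endpoint to a unit vector on the sphere (x = cos φ cos λ, y = cos φ sin λ, z = sin φ).
The central angle between the endpoints is δ = arccos(p₁·p₂) ≈ 1.237 rad (70.9°).
Interpolate at f = 0.83 with slerp weights a = sin((1−f)δ)/sin δ ≈ 0.221, b = sin(fδ)/sin δ ≈ 0.906.
p = a·p₁ + b·p₂ ≈ (0.617, 0.470, 0.631); φ = arcsin(p_z) ≈ 39.12°, λ = atan2(p_y, p_x) ≈ 37.32°.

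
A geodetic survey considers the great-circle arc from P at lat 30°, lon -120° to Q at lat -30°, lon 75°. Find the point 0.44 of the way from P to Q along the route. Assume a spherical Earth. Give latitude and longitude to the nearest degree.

Write both endpoints as unit vectors p₁, p₂ with components (cos φ cos λ, cos φ sin λ, sin φ).
The central angle between the endpoints is δ = arccos(p₁·p₂) ≈ 2.915 rad (167.0°).
Interpolate at f = 0.44 with slerp weights a = sin((1−f)δ)/sin δ ≈ 4.443, b = sin(fδ)/sin δ ≈ 4.268.
p = a·p₁ + b·p₂ ≈ (-0.967, 0.238, 0.088); φ = arcsin(p_z) ≈ 5.02°, λ = atan2(p_y, p_x) ≈ 166.18°.

≈ lat 5°, lon 166°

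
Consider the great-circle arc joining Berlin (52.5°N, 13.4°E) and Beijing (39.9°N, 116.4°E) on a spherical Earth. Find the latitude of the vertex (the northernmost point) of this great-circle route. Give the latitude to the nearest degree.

≈ 60°N

The great circle lies in the plane with unit normal n̂ = (p₁ × p₂)/|p₁ × p₂|.
Here n̂_z ≈ +0.497; the vertex latitude is φ_max = arccos|n̂_z| ≈ 60.2°.
Check via Clairaut: cos φ_max = |cos φ₁| · sin C = cos(52.5°)·sin(54.8°) ≈ 0.497, again giving ≈ 60.2°.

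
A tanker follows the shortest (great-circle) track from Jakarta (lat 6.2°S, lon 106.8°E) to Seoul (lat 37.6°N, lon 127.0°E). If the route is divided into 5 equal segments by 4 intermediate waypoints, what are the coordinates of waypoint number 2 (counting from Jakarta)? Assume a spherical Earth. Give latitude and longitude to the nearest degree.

Write both endpoints as unit vectors p₁, p₂ with components (cos φ cos λ, cos φ sin λ, sin φ).
The central angle between the endpoints is δ = arccos(p₁·p₂) ≈ 0.832 rad (47.7°).
Interpolate at f = 2/5 with slerp weights a = sin((1−f)δ)/sin δ ≈ 0.648, b = sin(fδ)/sin δ ≈ 0.442.
p = a·p₁ + b·p₂ ≈ (-0.397, 0.896, 0.200); φ = arcsin(p_z) ≈ 11.52°, λ = atan2(p_y, p_x) ≈ 113.89°.

≈ lat 12°N, lon 114°E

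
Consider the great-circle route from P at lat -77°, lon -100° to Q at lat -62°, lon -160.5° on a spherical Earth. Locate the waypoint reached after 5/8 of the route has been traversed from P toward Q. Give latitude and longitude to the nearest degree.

From cos δ = sin φ₁ sin φ₂ + cos φ₁ cos φ₂ cos Δλ, the central angle is δ ≈ 0.422 rad (24.2°).
Interpolate at f = 5/8 with slerp weights a = sin((1−f)δ)/sin δ ≈ 0.385, b = sin(fδ)/sin δ ≈ 0.636.
p = a·p₁ + b·p₂ ≈ (-0.297, -0.185, -0.937); φ = arcsin(p_z) ≈ -69.53°, λ = atan2(p_y, p_x) ≈ -148.06°.

≈ lat -70°, lon -148°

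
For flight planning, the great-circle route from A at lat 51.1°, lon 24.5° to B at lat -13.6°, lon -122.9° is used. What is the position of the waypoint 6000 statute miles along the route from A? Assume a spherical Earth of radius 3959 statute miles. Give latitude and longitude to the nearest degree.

Convert each endpoint to a unit vector on the sphere (x = cos φ cos λ, y = cos φ sin λ, z = sin φ).
The central angle between the endpoints is δ = arccos(p₁·p₂) ≈ 2.342 rad (134.2°). The total great-circle distance is δ·R ≈ 2.342 × 3959 ≈ 9273 mi, so the target fraction is f = 6000/9273 ≈ 0.647.
Interpolate at f ≈ 0.647 with slerp weights a = sin((1−f)δ)/sin δ ≈ 1.026, b = sin(fδ)/sin δ ≈ 1.393.
p = a·p₁ + b·p₂ ≈ (-0.149, -0.869, 0.471); φ = arcsin(p_z) ≈ 28.11°, λ = atan2(p_y, p_x) ≈ -99.72°.

≈ lat 28°, lon -100°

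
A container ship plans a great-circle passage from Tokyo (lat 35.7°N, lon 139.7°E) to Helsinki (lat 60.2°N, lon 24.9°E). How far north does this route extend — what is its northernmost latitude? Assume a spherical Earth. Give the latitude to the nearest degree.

≈ 67°N

The great circle lies in the plane with unit normal n̂ = (p₁ × p₂)/|p₁ × p₂|.
Here n̂_z ≈ -0.389; the vertex latitude is φ_max = arccos|n̂_z| ≈ 67.1°.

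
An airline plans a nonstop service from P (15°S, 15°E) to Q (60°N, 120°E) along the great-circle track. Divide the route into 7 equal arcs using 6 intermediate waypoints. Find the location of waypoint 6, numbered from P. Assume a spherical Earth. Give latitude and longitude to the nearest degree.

≈ (58°N, 89°E)

Convert each endpoint to a unit vector on the sphere (x = cos φ cos λ, y = cos φ sin λ, z = sin φ).
The central angle between the endpoints is δ = arccos(p₁·p₂) ≈ 1.927 rad (110.4°).
Interpolate at f = 6/7 with slerp weights a = sin((1−f)δ)/sin δ ≈ 0.290, b = sin(fδ)/sin δ ≈ 1.064.
p = a·p₁ + b·p₂ ≈ (0.005, 0.533, 0.846); φ = arcsin(p_z) ≈ 57.78°, λ = atan2(p_y, p_x) ≈ 89.48°.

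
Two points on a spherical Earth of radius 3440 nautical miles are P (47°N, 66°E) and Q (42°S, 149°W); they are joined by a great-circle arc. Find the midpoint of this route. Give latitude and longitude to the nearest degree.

Write both endpoints as unit vectors p₁, p₂ with components (cos φ cos λ, cos φ sin λ, sin φ).
The central angle between the endpoints is δ = arccos(p₁·p₂) ≈ 2.701 rad (154.8°).
Interpolate at f = 1/2 with slerp weights a = sin((1−f)δ)/sin δ ≈ 2.289, b = sin(fδ)/sin δ ≈ 2.289.
p = a·p₁ + b·p₂ ≈ (-0.823, 0.550, 0.142); φ = arcsin(p_z) ≈ 8.19°, λ = atan2(p_y, p_x) ≈ 146.25°.

≈ (8°N, 146°E)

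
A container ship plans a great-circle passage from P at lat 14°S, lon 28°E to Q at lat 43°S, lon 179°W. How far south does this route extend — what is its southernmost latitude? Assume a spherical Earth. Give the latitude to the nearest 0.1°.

≈ 68.6°S

The great circle lies in the plane with unit normal n̂ = (p₁ × p₂)/|p₁ × p₂|.
Here n̂_z ≈ +0.364; the vertex latitude is φ_max = arccos|n̂_z| ≈ 68.6°.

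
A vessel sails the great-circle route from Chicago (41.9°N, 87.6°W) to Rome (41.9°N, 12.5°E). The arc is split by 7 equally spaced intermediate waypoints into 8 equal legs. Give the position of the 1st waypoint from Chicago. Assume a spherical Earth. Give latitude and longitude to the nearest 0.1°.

Convert each endpoint to a unit vector on the sphere (x = cos φ cos λ, y = cos φ sin λ, z = sin φ).
The central angle between the endpoints is δ = arccos(p₁·p₂) ≈ 1.214 rad (69.6°).
Interpolate at f = 1/8 with slerp weights a = sin((1−f)δ)/sin δ ≈ 0.932, b = sin(fδ)/sin δ ≈ 0.161.
p = a·p₁ + b·p₂ ≈ (0.146, -0.667, 0.730); φ = arcsin(p_z) ≈ 46.91°, λ = atan2(p_y, p_x) ≈ -77.63°.

≈ 46.9°N, 77.6°W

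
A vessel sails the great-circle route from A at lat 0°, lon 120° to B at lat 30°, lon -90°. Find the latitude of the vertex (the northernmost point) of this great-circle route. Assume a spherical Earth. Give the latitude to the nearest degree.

The great circle lies in the plane with unit normal n̂ = (p₁ × p₂)/|p₁ × p₂|.
Here n̂_z ≈ +0.655; the vertex latitude is φ_max = arccos|n̂_z| ≈ 49.1°.
Check via Clairaut: cos φ_max = |cos φ₁| · sin C = cos(0.0°)·sin(40.9°) ≈ 0.655, again giving ≈ 49.1°.

≈ 49°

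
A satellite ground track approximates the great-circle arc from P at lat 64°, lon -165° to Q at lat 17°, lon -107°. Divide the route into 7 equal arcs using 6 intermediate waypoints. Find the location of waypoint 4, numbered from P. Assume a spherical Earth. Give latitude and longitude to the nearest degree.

≈ lat 40°, lon -121°

Convert each endpoint to a unit vector on the sphere (x = cos φ cos λ, y = cos φ sin λ, z = sin φ).
The central angle between the endpoints is δ = arccos(p₁·p₂) ≈ 1.065 rad (61.0°).
Interpolate at f = 4/7 with slerp weights a = sin((1−f)δ)/sin δ ≈ 0.504, b = sin(fδ)/sin δ ≈ 0.653.
p = a·p₁ + b·p₂ ≈ (-0.396, -0.655, 0.644); φ = arcsin(p_z) ≈ 40.08°, λ = atan2(p_y, p_x) ≈ -121.17°.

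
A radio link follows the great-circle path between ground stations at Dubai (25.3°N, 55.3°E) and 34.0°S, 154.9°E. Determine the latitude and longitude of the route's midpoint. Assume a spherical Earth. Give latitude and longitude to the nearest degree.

From cos δ = sin φ₁ sin φ₂ + cos φ₁ cos φ₂ cos Δλ, the central angle is δ ≈ 1.943 rad (111.3°).
Interpolate at f = 1/2 with slerp weights a = sin((1−f)δ)/sin δ ≈ 0.887, b = sin(fδ)/sin δ ≈ 0.887.
p = a·p₁ + b·p₂ ≈ (-0.209, 0.971, -0.117); φ = arcsin(p_z) ≈ -6.71°, λ = atan2(p_y, p_x) ≈ 102.17°.

≈ 7°S, 102°E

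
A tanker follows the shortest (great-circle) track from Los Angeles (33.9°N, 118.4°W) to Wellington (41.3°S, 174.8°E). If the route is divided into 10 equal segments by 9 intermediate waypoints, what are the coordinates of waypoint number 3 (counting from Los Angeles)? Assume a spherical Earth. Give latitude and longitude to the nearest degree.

≈ 11°N, 139°W

Convert each endpoint to a unit vector on the sphere (x = cos φ cos λ, y = cos φ sin λ, z = sin φ).
The central angle between the endpoints is δ = arccos(p₁·p₂) ≈ 1.694 rad (97.0°).
Interpolate at f = 3/10 with slerp weights a = sin((1−f)δ)/sin δ ≈ 0.934, b = sin(fδ)/sin δ ≈ 0.490.
p = a·p₁ + b·p₂ ≈ (-0.735, -0.648, 0.197); φ = arcsin(p_z) ≈ 11.38°, λ = atan2(p_y, p_x) ≈ -138.60°.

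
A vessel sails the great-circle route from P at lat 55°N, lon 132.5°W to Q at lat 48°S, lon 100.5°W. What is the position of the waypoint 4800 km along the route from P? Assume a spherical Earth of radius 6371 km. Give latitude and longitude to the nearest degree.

≈ lat 13°N, lon 117°W

Write both endpoints as unit vectors p₁, p₂ with components (cos φ cos λ, cos φ sin λ, sin φ).
The central angle between the endpoints is δ = arccos(p₁·p₂) ≈ 1.858 rad (106.5°). The total great-circle distance is δ·R ≈ 1.858 × 6371 ≈ 11837 km, so the target fraction is f = 4800/11837 ≈ 0.405.
Interpolate at f ≈ 0.405 with slerp weights a = sin((1−f)δ)/sin δ ≈ 0.931, b = sin(fδ)/sin δ ≈ 0.713.
p = a·p₁ + b·p₂ ≈ (-0.448, -0.863, 0.233); φ = arcsin(p_z) ≈ 13.47°, λ = atan2(p_y, p_x) ≈ -117.42°.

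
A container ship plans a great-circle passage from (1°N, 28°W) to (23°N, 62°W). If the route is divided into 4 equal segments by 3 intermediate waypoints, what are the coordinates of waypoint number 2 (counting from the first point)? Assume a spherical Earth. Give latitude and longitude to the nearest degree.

≈ (13°N, 44°W)

From cos δ = sin φ₁ sin φ₂ + cos φ₁ cos φ₂ cos Δλ, the central angle is δ ≈ 0.692 rad (39.7°).
Interpolate at f = 2/4 with slerp weights a = sin((1−f)δ)/sin δ ≈ 0.532, b = sin(fδ)/sin δ ≈ 0.532.
p = a·p₁ + b·p₂ ≈ (0.699, -0.681, 0.217); φ = arcsin(p_z) ≈ 12.53°, λ = atan2(p_y, p_x) ≈ -44.28°.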